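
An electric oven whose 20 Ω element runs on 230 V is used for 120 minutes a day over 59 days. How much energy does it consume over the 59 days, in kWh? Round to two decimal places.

312.11 kWh

Power = V²/R = 230²/20 = 2645 W = 2.645 kW
Runtime = 120 min × 59 = 7080 min = 118 h
Energy = 2.645 kW × 118 h = 312.11 kWh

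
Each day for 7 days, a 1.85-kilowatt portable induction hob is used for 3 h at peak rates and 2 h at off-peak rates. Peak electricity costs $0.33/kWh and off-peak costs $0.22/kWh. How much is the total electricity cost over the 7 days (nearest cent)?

$18.52

Peak energy = 1.85 kW × 3 h × 7 = 38.85 kWh
Off-peak energy = 1.85 kW × 2 h × 7 = 25.9 kWh
Cost = 38.85 × $0.33 + 25.9 × $0.22 = $12.8205 + $5.698 = $18.52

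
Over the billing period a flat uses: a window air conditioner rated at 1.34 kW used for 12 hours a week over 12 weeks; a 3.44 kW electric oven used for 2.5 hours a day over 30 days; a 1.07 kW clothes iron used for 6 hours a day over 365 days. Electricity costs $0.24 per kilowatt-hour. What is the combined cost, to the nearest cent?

window air conditioner: Runtime = 12 h/week × 12 weeks = 144 h
window air conditioner: 1.34 kW × 144 h = 192.96 kWh
electric oven: Runtime = 2.5 h/day × 30 days = 75 h
electric oven: 3.44 kW × 75 h = 258 kWh
clothes iron: Runtime = 6 h/day × 365 days = 2190 h
clothes iron: 1.07 kW × 2190 h = 2343.3 kWh
Total energy = 2794.26 kWh
Cost = 2794.26 × $0.24 = $670.62

$670.62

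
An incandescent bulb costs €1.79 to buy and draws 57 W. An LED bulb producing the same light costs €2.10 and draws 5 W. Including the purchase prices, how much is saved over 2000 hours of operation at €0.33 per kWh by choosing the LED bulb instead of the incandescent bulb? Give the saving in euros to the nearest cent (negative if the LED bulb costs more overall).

€34.01

incandescent bulb: €1.79 + (57/1000) kW × 2000 h × €0.33 = €1.79 + €37.62 = €39.41
LED bulb: €2.10 + (5/1000) kW × 2000 h × €0.33 = €2.10 + €3.3 = €5.4
Saving = €39.41 − €5.4 = €34.01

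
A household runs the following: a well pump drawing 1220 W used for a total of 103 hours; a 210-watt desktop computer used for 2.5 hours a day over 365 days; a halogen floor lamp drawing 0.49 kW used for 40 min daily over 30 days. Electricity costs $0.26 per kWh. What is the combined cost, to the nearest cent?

$85.04

well pump: 1.22 kW × 103 h = 125.66 kWh
desktop computer: Runtime = 2.5 h/day × 365 days = 912.5 h
desktop computer: 0.21 kW × 912.5 h = 191.625 kWh
halogen floor lamp: Runtime = 40 min × 30 = 1200 min = 20 h
halogen floor lamp: 0.49 kW × 20 h = 9.8 kWh
Total energy = 327.085 kWh
Cost = 327.085 × $0.26 = $85.04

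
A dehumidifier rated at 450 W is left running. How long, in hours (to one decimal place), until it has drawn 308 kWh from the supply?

Hours = 308 kWh ÷ 0.45 kW = 684.4 h

684.4 h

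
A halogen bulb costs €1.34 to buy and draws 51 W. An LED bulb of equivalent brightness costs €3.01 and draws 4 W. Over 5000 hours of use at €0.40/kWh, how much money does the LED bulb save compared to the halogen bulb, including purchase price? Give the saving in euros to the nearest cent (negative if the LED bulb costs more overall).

halogen bulb: €1.34 + (51/1000) kW × 5000 h × €0.40 = €1.34 + €102 = €103.34
LED bulb: €3.01 + (4/1000) kW × 5000 h × €0.40 = €3.01 + €8 = €11.01
Saving = €103.34 − €11.01 = €92.33

€92.33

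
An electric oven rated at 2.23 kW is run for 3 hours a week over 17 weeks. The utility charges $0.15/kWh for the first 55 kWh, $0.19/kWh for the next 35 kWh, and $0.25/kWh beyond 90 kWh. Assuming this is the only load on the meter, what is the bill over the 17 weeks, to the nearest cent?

Runtime = 3 h/week × 17 weeks = 51 h
Energy = 2.23 kW × 51 h = 113.73 kWh
Tier 1 (0–55 kWh): 55 × $0.15 = $8.25
Tier 2 (55–90 kWh): 35 × $0.19 = $6.65
Above 90 kWh: 23.73 × $0.25 = $5.9325
Bill = $20.83

$20.83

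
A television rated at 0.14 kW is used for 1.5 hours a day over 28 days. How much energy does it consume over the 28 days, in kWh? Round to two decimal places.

5.88 kWh

Runtime = 1.5 h/day × 28 days = 42 h
Energy = 0.14 kW × 42 h = 5.88 kWh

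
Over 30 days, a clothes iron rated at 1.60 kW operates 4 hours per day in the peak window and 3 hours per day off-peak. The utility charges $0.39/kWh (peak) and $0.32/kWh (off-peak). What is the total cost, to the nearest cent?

$120.96

Peak energy = 1.6 kW × 4 h × 30 = 192 kWh
Off-peak energy = 1.6 kW × 3 h × 30 = 144 kWh
Cost = 192 × $0.39 + 144 × $0.32 = $74.88 + $46.08 = $120.96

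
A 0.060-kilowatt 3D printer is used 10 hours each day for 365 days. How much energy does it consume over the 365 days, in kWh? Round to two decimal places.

Runtime = 10 h/day × 365 days = 3650 h
Energy = 0.06 kW × 3650 h = 219 kWh

219.00 kWh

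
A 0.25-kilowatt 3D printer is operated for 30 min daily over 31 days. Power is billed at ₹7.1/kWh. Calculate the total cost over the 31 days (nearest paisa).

₹27.51

Runtime = 30 min × 31 = 930 min = 15.5 h
Energy = 0.25 kW × 15.5 h = 3.875 kWh
Cost = 3.875 kWh × ₹7.1/kWh = ₹27.51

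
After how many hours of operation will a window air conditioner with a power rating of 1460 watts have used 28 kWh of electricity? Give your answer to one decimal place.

19.2 h

Hours = 28 kWh ÷ 1.46 kW = 19.2 h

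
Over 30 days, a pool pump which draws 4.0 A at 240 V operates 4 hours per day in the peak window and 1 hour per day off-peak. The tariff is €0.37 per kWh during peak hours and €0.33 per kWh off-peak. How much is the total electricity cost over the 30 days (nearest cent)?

€52.13

Power = 4.0 A × 240 V = 960 W = 0.96 kW
Peak energy = 0.96 kW × 4 h × 30 = 115.2 kWh
Off-peak energy = 0.96 kW × 1 h × 30 = 28.8 kWh
Cost = 115.2 × €0.37 + 28.8 × €0.33 = €42.624 + €9.504 = €52.13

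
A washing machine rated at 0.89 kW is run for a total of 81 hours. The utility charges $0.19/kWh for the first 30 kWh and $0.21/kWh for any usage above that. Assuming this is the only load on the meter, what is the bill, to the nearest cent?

$14.54

Energy = 0.89 kW × 81 h = 72.09 kWh
Tier 1 (0–30 kWh): 30 × $0.19 = $5.7
Above 30 kWh: 42.09 × $0.21 = $8.8389
Bill = $14.54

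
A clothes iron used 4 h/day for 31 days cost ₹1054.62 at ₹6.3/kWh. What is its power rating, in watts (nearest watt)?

1350 W

Energy = ₹1054.62 ÷ ₹6.3/kWh = 167.4 kWh
Runtime = 4 h/day × 31 days = 124 h
Power = 167.4 kWh ÷ 124 h = 1.35 kW = 1350 W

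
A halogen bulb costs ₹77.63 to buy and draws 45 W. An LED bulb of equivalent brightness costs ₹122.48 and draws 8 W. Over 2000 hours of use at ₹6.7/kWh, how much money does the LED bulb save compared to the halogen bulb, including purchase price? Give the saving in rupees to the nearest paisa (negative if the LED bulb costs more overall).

halogen bulb: ₹77.63 + (45/1000) kW × 2000 h × ₹6.7 = ₹77.63 + ₹603 = ₹680.63
LED bulb: ₹122.48 + (8/1000) kW × 2000 h × ₹6.7 = ₹122.48 + ₹107.2 = ₹229.68
Saving = ₹680.63 − ₹229.68 = ₹450.95

₹450.95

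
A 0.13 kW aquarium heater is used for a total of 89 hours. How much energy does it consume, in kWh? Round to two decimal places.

Energy = 0.13 kW × 89 h = 11.57 kWh

11.57 kWh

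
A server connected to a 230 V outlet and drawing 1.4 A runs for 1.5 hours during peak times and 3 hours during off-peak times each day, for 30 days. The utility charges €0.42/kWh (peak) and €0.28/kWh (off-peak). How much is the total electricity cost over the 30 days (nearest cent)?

Power = 1.4 A × 230 V = 322 W = 0.322 kW
Peak energy = 0.322 kW × 1.5 h × 30 = 14.49 kWh
Off-peak energy = 0.322 kW × 3 h × 30 = 28.98 kWh
Cost = 14.49 × €0.42 + 28.98 × €0.28 = €6.0858 + €8.1144 = €14.20

€14.20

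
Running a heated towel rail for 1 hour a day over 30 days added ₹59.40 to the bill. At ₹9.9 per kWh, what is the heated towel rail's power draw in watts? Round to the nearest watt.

Energy = ₹59.40 ÷ ₹9.9/kWh = 6 kWh
Runtime = 1 h/day × 30 days = 30 h
Power = 6 kWh ÷ 30 h = 0.2 kW = 200 W

200 W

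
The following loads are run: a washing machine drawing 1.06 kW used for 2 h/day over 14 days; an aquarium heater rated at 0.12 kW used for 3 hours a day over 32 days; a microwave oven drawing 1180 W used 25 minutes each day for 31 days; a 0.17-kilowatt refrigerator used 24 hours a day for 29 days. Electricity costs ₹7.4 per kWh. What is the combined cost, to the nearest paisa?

washing machine: Runtime = 2 h/day × 14 days = 28 h
washing machine: 1.06 kW × 28 h = 29.68 kWh
aquarium heater: Runtime = 3 h/day × 32 days = 96 h
aquarium heater: 0.12 kW × 96 h = 11.52 kWh
microwave oven: Runtime = 25 min × 31 = 775 min = 12.916666… h
microwave oven: 1.18 kW × 12.916666… h = 15.241666… kWh
refrigerator: Runtime = 24 h × 29 = 696 h
refrigerator: 0.17 kW × 696 h = 118.32 kWh
Total energy = 174.761666… kWh
Cost = 174.761666… × ₹7.4 = ₹1293.24

₹1293.24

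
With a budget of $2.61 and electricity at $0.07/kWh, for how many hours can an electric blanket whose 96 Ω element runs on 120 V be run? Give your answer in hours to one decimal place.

248.6 h

Power = V²/R = 120²/96 = 150 W = 0.15 kW
Energy available = $2.61 ÷ $0.07/kWh = 37.2857 kWh
Hours = 37.2857 kWh ÷ 0.15 kW = 248.6 h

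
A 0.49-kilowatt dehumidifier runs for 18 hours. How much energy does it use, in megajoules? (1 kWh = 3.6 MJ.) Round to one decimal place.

31.8 MJ

Energy = 0.49 kW × 18 h = 8.82 kWh
= 8.82 × 3.6 MJ = 31.8 MJ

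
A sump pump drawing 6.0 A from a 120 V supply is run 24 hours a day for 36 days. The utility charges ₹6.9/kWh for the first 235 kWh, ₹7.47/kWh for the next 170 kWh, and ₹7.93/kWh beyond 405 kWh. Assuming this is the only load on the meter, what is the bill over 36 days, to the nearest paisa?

₹4612.84

Power = 6.0 A × 120 V = 720 W = 0.72 kW
Runtime = 24 h × 36 = 864 h
Energy = 0.72 kW × 864 h = 622.08 kWh
Tier 1 (0–235 kWh): 235 × ₹6.9 = ₹1621.5
Tier 2 (235–405 kWh): 170 × ₹7.47 = ₹1269.9
Above 405 kWh: 217.08 × ₹7.93 = ₹1721.4444
Bill = ₹4612.84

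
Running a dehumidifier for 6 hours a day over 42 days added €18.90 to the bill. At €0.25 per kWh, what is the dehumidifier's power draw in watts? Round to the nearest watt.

300 W

Energy = €18.90 ÷ €0.25/kWh = 75.6 kWh
Runtime = 6 h/day × 42 days = 252 h
Power = 75.6 kWh ÷ 252 h = 0.3 kW = 300 W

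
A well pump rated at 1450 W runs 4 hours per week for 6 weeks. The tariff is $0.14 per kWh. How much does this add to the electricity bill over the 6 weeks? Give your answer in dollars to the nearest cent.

$4.87

Runtime = 4 h/week × 6 weeks = 24 h
Energy = 1.45 kW × 24 h = 34.8 kWh
Cost = 34.8 kWh × $0.14/kWh = $4.87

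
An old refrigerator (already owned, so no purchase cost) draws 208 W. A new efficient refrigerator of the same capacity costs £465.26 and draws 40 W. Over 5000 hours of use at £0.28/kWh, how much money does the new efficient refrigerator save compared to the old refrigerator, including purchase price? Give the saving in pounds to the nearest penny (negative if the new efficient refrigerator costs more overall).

-£230.06

old refrigerator: £0.00 + (208/1000) kW × 5000 h × £0.28 = £0.00 + £291.2 = £291.2
new efficient refrigerator: £465.26 + (40/1000) kW × 5000 h × £0.28 = £465.26 + £56 = £521.26
Saving = £291.2 − £521.26 = −£230.06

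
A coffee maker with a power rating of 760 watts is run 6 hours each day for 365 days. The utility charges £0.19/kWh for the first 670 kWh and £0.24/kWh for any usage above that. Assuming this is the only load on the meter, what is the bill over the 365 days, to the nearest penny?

£365.96

Runtime = 6 h/day × 365 days = 2190 h
Energy = 0.76 kW × 2190 h = 1664.4 kWh
Tier 1 (0–670 kWh): 670 × £0.19 = £127.3
Above 670 kWh: 994.4 × £0.24 = £238.656
Bill = £365.96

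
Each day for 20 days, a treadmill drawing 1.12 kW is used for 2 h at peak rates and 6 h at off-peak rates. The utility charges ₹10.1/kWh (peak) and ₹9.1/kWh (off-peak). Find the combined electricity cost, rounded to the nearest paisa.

Peak energy = 1.12 kW × 2 h × 20 = 44.8 kWh
Off-peak energy = 1.12 kW × 6 h × 20 = 134.4 kWh
Cost = 44.8 × ₹10.1 + 134.4 × ₹9.1 = ₹452.48 + ₹1223.04 = ₹1675.52

₹1675.52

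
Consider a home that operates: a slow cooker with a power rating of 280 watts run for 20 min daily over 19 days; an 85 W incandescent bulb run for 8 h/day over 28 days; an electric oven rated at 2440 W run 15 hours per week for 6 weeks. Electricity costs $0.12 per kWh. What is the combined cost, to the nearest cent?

$28.85

slow cooker: Runtime = 20 min × 19 = 380 min = 6.333333… h
slow cooker: 0.28 kW × 6.333333… h = 1.773333… kWh
incandescent bulb: Runtime = 8 h/day × 28 days = 224 h
incandescent bulb: 0.085 kW × 224 h = 19.04 kWh
electric oven: Runtime = 15 h/week × 6 weeks = 90 h
electric oven: 2.44 kW × 90 h = 219.6 kWh
Total energy = 240.413333… kWh
Cost = 240.413333… × $0.12 = $28.85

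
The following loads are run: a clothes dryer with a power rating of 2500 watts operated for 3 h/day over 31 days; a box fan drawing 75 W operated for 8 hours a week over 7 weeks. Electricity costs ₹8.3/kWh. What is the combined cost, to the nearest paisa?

₹1964.61

clothes dryer: Runtime = 3 h/day × 31 days = 93 h
clothes dryer: 2.5 kW × 93 h = 232.5 kWh
box fan: Runtime = 8 h/week × 7 weeks = 56 h
box fan: 0.075 kW × 56 h = 4.2 kWh
Total energy = 236.7 kWh
Cost = 236.7 × ₹8.3 = ₹1964.61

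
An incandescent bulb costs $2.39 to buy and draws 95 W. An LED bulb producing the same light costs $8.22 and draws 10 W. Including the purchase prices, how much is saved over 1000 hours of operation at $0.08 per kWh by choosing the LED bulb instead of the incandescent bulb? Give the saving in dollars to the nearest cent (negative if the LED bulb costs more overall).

$0.97

incandescent bulb: $2.39 + (95/1000) kW × 1000 h × $0.08 = $2.39 + $7.6 = $9.99
LED bulb: $8.22 + (10/1000) kW × 1000 h × $0.08 = $8.22 + $0.8 = $9.02
Saving = $9.99 − $9.02 = $0.97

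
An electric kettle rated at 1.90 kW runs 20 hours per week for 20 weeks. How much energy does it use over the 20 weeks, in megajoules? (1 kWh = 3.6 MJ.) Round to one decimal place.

Runtime = 20 h/week × 20 weeks = 400 h
Energy = 1.9 kW × 400 h = 760 kWh
= 760 × 3.6 MJ = 2736.0 MJ

2736.0 MJ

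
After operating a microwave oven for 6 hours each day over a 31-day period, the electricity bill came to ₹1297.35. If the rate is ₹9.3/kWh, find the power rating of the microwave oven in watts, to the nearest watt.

750 W

Energy = ₹1297.35 ÷ ₹9.3/kWh = 139.5 kWh
Runtime = 6 h/day × 31 days = 186 h
Power = 139.5 kWh ÷ 186 h = 0.75 kW = 750 W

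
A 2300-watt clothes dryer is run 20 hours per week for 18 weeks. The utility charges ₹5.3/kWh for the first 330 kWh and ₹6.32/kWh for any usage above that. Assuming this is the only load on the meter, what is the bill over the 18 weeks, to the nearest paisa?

₹4896.36

Runtime = 20 h/week × 18 weeks = 360 h
Energy = 2.3 kW × 360 h = 828 kWh
Tier 1 (0–330 kWh): 330 × ₹5.3 = ₹1749
Above 330 kWh: 498 × ₹6.32 = ₹3147.36
Bill = ₹4896.36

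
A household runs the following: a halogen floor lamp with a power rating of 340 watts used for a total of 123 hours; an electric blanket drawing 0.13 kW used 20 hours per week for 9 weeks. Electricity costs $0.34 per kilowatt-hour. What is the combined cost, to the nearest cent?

$22.17

halogen floor lamp: 0.34 kW × 123 h = 41.82 kWh
electric blanket: Runtime = 20 h/week × 9 weeks = 180 h
electric blanket: 0.13 kW × 180 h = 23.4 kWh
Total energy = 65.22 kWh
Cost = 65.22 × $0.34 = $22.17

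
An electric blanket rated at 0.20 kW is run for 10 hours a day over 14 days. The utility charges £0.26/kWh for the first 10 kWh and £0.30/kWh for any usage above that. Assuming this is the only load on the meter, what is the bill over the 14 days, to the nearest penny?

Runtime = 10 h/day × 14 days = 140 h
Energy = 0.2 kW × 140 h = 28 kWh
Tier 1 (0–10 kWh): 10 × £0.26 = £2.6
Above 10 kWh: 18 × £0.30 = £5.4
Bill = £8.00

£8.00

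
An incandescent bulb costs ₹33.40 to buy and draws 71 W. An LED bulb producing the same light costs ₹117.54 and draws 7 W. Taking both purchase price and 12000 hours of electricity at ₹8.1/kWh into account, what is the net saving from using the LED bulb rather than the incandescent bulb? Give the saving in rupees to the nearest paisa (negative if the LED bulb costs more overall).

incandescent bulb: ₹33.40 + (71/1000) kW × 12000 h × ₹8.1 = ₹33.40 + ₹6901.2 = ₹6934.6
LED bulb: ₹117.54 + (7/1000) kW × 12000 h × ₹8.1 = ₹117.54 + ₹680.4 = ₹797.94
Saving = ₹6934.6 − ₹797.94 = ₹6136.66

₹6136.66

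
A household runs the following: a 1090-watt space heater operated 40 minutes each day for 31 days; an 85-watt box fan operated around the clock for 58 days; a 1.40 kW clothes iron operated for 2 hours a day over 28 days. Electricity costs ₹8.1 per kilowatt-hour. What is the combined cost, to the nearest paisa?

₹1775.90

space heater: Runtime = 40 min × 31 = 1240 min = 20.666666… h
space heater: 1.09 kW × 20.666666… h = 22.526666… kWh
box fan: Runtime = 24 h × 58 = 1392 h
box fan: 0.085 kW × 1392 h = 118.32 kWh
clothes iron: Runtime = 2 h/day × 28 days = 56 h
clothes iron: 1.4 kW × 56 h = 78.4 kWh
Total energy = 219.246666… kWh
Cost = 219.246666… × ₹8.1 = ₹1775.90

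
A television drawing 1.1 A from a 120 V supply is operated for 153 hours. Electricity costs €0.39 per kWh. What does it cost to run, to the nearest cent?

€7.88

Power = 1.1 A × 120 V = 132 W = 0.132 kW
Energy = 0.132 kW × 153 h = 20.196 kWh
Cost = 20.196 kWh × €0.39/kWh = €7.88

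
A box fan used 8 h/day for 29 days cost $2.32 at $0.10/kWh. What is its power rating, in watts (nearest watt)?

100 W

Energy = $2.32 ÷ $0.10/kWh = 23.2 kWh
Runtime = 8 h/day × 29 days = 232 h
Power = 23.2 kWh ÷ 232 h = 0.1 kW = 100 W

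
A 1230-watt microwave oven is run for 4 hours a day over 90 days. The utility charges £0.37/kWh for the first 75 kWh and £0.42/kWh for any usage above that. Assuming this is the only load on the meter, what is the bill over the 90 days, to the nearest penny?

£182.23

Runtime = 4 h/day × 90 days = 360 h
Energy = 1.23 kW × 360 h = 442.8 kWh
Tier 1 (0–75 kWh): 75 × £0.37 = £27.75
Above 75 kWh: 367.8 × £0.42 = £154.476
Bill = £182.23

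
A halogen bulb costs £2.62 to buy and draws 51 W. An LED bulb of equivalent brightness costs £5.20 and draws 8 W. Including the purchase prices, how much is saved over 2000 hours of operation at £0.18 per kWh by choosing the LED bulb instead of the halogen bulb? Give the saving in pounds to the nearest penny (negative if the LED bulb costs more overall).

halogen bulb: £2.62 + (51/1000) kW × 2000 h × £0.18 = £2.62 + £18.36 = £20.98
LED bulb: £5.20 + (8/1000) kW × 2000 h × £0.18 = £5.20 + £2.88 = £8.08
Saving = £20.98 − £8.08 = £12.9

£12.90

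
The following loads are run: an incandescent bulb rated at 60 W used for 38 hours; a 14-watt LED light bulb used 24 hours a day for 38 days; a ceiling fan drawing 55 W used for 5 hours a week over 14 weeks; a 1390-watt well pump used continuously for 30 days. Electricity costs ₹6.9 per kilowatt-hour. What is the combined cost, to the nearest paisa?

incandescent bulb: 0.06 kW × 38 h = 2.28 kWh
LED light bulb: Runtime = 24 h × 38 = 912 h
LED light bulb: 0.014 kW × 912 h = 12.768 kWh
ceiling fan: Runtime = 5 h/week × 14 weeks = 70 h
ceiling fan: 0.055 kW × 70 h = 3.85 kWh
well pump: Runtime = 24 h × 30 = 720 h
well pump: 1.39 kW × 720 h = 1000.8 kWh
Total energy = 1019.698 kWh
Cost = 1019.698 × ₹6.9 = ₹7035.92

₹7035.92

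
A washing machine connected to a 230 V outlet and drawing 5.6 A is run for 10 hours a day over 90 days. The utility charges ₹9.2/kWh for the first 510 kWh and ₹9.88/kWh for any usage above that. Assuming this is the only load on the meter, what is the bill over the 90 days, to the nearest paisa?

₹11106.10

Power = 5.6 A × 230 V = 1288 W = 1.288 kW
Runtime = 10 h/day × 90 days = 900 h
Energy = 1.288 kW × 900 h = 1159.2 kWh
Tier 1 (0–510 kWh): 510 × ₹9.2 = ₹4692
Above 510 kWh: 649.2 × ₹9.88 = ₹6414.096
Bill = ₹11106.10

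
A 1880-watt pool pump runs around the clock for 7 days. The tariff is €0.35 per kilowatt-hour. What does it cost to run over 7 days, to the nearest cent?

€110.54

Runtime = 24 h × 7 = 168 h
Energy = 1.88 kW × 168 h = 315.84 kWh
Cost = 315.84 kWh × €0.35/kWh = €110.54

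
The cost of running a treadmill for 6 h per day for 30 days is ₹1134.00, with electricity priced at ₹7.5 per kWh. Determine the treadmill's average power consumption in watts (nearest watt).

840 W

Energy = ₹1134.00 ÷ ₹7.5/kWh = 151.2 kWh
Runtime = 6 h/day × 30 days = 180 h
Power = 151.2 kWh ÷ 180 h = 0.84 kW = 840 W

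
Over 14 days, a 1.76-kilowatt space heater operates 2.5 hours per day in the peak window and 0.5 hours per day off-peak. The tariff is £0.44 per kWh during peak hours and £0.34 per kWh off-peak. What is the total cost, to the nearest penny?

£31.29

Peak energy = 1.76 kW × 2.5 h × 14 = 61.6 kWh
Off-peak energy = 1.76 kW × 0.5 h × 14 = 12.32 kWh
Cost = 61.6 × £0.44 + 12.32 × £0.34 = £27.104 + £4.1888 = £31.29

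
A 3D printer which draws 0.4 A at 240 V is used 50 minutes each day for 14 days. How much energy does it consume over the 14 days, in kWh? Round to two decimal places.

1.12 kWh

Power = 0.4 A × 240 V = 96 W = 0.096 kW
Runtime = 50 min × 14 = 700 min = 11.666666… h
Energy = 0.096 kW × 11.666666… h = 1.12 kWh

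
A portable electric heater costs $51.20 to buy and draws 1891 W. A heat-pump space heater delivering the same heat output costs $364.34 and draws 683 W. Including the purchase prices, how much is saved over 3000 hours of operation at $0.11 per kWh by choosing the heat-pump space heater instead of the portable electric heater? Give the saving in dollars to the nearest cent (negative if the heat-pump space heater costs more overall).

portable electric heater: $51.20 + (1891/1000) kW × 3000 h × $0.11 = $51.20 + $624.03 = $675.23
heat-pump space heater: $364.34 + (683/1000) kW × 3000 h × $0.11 = $364.34 + $225.39 = $589.73
Saving = $675.23 − $589.73 = $85.5

$85.50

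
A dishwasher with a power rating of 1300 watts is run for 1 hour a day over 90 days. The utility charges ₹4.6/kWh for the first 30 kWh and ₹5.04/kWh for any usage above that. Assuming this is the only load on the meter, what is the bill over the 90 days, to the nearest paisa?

Runtime = 1 h/day × 90 days = 90 h
Energy = 1.3 kW × 90 h = 117 kWh
Tier 1 (0–30 kWh): 30 × ₹4.6 = ₹138
Above 30 kWh: 87 × ₹5.04 = ₹438.48
Bill = ₹576.48

₹576.48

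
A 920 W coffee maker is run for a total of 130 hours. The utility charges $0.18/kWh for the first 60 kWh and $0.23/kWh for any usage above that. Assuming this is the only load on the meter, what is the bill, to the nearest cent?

$24.51

Energy = 0.92 kW × 130 h = 119.6 kWh
Tier 1 (0–60 kWh): 60 × $0.18 = $10.8
Above 60 kWh: 59.6 × $0.23 = $13.708
Bill = $24.51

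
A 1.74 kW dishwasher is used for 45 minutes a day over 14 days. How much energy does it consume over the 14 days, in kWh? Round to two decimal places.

18.27 kWh

Runtime = 45 min × 14 = 630 min = 10.5 h
Energy = 1.74 kW × 10.5 h = 18.27 kWh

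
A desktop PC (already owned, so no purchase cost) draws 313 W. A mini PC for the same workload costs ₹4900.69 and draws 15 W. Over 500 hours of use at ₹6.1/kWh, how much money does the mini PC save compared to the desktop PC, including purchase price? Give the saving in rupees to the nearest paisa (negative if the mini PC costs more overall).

-₹3991.79

desktop PC: ₹0.00 + (313/1000) kW × 500 h × ₹6.1 = ₹0.00 + ₹954.65 = ₹954.65
mini PC: ₹4900.69 + (15/1000) kW × 500 h × ₹6.1 = ₹4900.69 + ₹45.75 = ₹4946.44
Saving = ₹954.65 − ₹4946.44 = −₹3991.79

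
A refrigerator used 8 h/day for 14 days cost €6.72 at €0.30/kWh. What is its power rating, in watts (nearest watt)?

Energy = €6.72 ÷ €0.30/kWh = 22.4 kWh
Runtime = 8 h/day × 14 days = 112 h
Power = 22.4 kWh ÷ 112 h = 0.2 kW = 200 W

200 W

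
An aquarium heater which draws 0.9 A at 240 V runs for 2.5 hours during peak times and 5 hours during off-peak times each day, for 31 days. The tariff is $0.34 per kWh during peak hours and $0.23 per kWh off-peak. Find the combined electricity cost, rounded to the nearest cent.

$13.39

Power = 0.9 A × 240 V = 216 W = 0.216 kW
Peak energy = 0.216 kW × 2.5 h × 31 = 16.74 kWh
Off-peak energy = 0.216 kW × 5 h × 31 = 33.48 kWh
Cost = 16.74 × $0.34 + 33.48 × $0.23 = $5.6916 + $7.7004 = $13.39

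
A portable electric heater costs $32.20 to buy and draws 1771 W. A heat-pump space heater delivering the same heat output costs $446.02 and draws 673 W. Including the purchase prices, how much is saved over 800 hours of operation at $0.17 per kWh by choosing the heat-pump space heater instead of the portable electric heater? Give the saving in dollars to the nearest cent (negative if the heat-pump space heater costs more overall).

portable electric heater: $32.20 + (1771/1000) kW × 800 h × $0.17 = $32.20 + $240.856 = $273.056
heat-pump space heater: $446.02 + (673/1000) kW × 800 h × $0.17 = $446.02 + $91.528 = $537.548
Saving = $273.056 − $537.548 = −$264.492 → -$264.49

-$264.49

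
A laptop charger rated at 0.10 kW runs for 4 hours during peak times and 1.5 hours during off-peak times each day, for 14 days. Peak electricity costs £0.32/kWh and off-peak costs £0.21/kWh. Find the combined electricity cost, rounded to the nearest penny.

£2.23

Peak energy = 0.1 kW × 4 h × 14 = 5.6 kWh
Off-peak energy = 0.1 kW × 1.5 h × 14 = 2.1 kWh
Cost = 5.6 × £0.32 + 2.1 × £0.21 = £1.792 + £0.441 = £2.23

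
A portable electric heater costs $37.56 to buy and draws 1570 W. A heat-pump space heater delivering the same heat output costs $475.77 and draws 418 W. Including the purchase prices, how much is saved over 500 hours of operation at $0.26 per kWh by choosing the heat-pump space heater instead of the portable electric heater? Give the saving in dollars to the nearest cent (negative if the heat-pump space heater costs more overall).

-$288.45

portable electric heater: $37.56 + (1570/1000) kW × 500 h × $0.26 = $37.56 + $204.1 = $241.66
heat-pump space heater: $475.77 + (418/1000) kW × 500 h × $0.26 = $475.77 + $54.34 = $530.11
Saving = $241.66 − $530.11 = −$288.45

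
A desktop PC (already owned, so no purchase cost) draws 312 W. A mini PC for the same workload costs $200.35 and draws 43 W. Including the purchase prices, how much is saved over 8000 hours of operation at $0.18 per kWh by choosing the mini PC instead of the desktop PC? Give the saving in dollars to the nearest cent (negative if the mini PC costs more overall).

desktop PC: $0.00 + (312/1000) kW × 8000 h × $0.18 = $0.00 + $449.28 = $449.28
mini PC: $200.35 + (43/1000) kW × 8000 h × $0.18 = $200.35 + $61.92 = $262.27
Saving = $449.28 − $262.27 = $187.01

$187.01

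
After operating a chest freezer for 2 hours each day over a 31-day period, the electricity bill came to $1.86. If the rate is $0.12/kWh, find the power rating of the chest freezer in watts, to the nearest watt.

250 W

Energy = $1.86 ÷ $0.12/kWh = 15.5 kWh
Runtime = 2 h/day × 31 days = 62 h
Power = 15.5 kWh ÷ 62 h = 0.25 kW = 250 W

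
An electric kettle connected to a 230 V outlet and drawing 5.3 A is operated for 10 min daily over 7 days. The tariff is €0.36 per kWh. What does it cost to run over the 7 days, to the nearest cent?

€0.51

Power = 5.3 A × 230 V = 1219 W = 1.219 kW
Runtime = 10 min × 7 = 70 min = 1.166666… h
Energy = 1.219 kW × 1.166666… h = 1.422166… kWh
Cost = 1.422166… kWh × €0.36/kWh = €0.51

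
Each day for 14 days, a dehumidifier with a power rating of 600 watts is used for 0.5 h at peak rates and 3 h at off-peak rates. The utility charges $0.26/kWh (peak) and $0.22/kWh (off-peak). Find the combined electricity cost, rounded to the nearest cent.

$6.64

Peak energy = 0.6 kW × 0.5 h × 14 = 4.2 kWh
Off-peak energy = 0.6 kW × 3 h × 14 = 25.2 kWh
Cost = 4.2 × $0.26 + 25.2 × $0.22 = $1.092 + $5.544 = $6.64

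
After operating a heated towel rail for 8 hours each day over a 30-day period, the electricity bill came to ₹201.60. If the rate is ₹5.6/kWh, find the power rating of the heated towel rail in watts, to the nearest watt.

Energy = ₹201.60 ÷ ₹5.6/kWh = 36 kWh
Runtime = 8 h/day × 30 days = 240 h
Power = 36 kWh ÷ 240 h = 0.15 kW = 150 W

150 W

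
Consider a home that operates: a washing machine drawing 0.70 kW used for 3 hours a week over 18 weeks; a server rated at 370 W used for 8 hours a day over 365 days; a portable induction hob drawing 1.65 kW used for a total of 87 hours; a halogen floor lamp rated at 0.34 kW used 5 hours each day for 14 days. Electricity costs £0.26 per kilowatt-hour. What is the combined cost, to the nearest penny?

washing machine: Runtime = 3 h/week × 18 weeks = 54 h
washing machine: 0.7 kW × 54 h = 37.8 kWh
server: Runtime = 8 h/day × 365 days = 2920 h
server: 0.37 kW × 2920 h = 1080.4 kWh
portable induction hob: 1.65 kW × 87 h = 143.55 kWh
halogen floor lamp: Runtime = 5 h/day × 14 days = 70 h
halogen floor lamp: 0.34 kW × 70 h = 23.8 kWh
Total energy = 1285.55 kWh
Cost = 1285.55 × £0.26 = £334.24

£334.24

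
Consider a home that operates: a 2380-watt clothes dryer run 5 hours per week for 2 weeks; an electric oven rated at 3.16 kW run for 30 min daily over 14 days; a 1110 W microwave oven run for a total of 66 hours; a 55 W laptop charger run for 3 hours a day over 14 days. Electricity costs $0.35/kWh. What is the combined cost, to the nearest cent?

clothes dryer: Runtime = 5 h/week × 2 weeks = 10 h
clothes dryer: 2.38 kW × 10 h = 23.8 kWh
electric oven: Runtime = 30 min × 14 = 420 min = 7 h
electric oven: 3.16 kW × 7 h = 22.12 kWh
microwave oven: 1.11 kW × 66 h = 73.26 kWh
laptop charger: Runtime = 3 h/day × 14 days = 42 h
laptop charger: 0.055 kW × 42 h = 2.31 kWh
Total energy = 121.49 kWh
Cost = 121.49 × $0.35 = $42.52

$42.52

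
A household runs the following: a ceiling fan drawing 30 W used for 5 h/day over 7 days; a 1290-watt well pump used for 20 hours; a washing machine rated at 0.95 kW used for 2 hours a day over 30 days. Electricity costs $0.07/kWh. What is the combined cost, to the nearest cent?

ceiling fan: Runtime = 5 h/day × 7 days = 35 h
ceiling fan: 0.03 kW × 35 h = 1.05 kWh
well pump: 1.29 kW × 20 h = 25.8 kWh
washing machine: Runtime = 2 h/day × 30 days = 60 h
washing machine: 0.95 kW × 60 h = 57 kWh
Total energy = 83.85 kWh
Cost = 83.85 × $0.07 = $5.87

$5.87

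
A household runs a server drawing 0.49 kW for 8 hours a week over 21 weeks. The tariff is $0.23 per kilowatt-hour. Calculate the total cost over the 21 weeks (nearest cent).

Runtime = 8 h/week × 21 weeks = 168 h
Energy = 0.49 kW × 168 h = 82.32 kWh
Cost = 82.32 kWh × $0.23/kWh = $18.93

$18.93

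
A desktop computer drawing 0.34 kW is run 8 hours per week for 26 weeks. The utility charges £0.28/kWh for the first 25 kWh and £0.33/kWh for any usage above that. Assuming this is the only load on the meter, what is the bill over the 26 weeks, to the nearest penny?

£22.09

Runtime = 8 h/week × 26 weeks = 208 h
Energy = 0.34 kW × 208 h = 70.72 kWh
Tier 1 (0–25 kWh): 25 × £0.28 = £7
Above 25 kWh: 45.72 × £0.33 = £15.0876
Bill = £22.09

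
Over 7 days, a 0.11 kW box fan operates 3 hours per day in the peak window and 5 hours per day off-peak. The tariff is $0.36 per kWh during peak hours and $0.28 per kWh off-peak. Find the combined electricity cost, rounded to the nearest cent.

$1.91

Peak energy = 0.11 kW × 3 h × 7 = 2.31 kWh
Off-peak energy = 0.11 kW × 5 h × 7 = 3.85 kWh
Cost = 2.31 × $0.36 + 3.85 × $0.28 = $0.8316 + $1.078 = $1.91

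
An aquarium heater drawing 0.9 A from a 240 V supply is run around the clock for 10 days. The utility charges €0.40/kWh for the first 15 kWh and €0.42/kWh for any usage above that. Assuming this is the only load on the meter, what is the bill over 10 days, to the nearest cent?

Power = 0.9 A × 240 V = 216 W = 0.216 kW
Runtime = 24 h × 10 = 240 h
Energy = 0.216 kW × 240 h = 51.84 kWh
Tier 1 (0–15 kWh): 15 × €0.40 = €6
Above 15 kWh: 36.84 × €0.42 = €15.4728
Bill = €21.47

€21.47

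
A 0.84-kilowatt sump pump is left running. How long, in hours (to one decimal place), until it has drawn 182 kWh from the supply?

216.7 h

Hours = 182 kWh ÷ 0.84 kW = 216.7 h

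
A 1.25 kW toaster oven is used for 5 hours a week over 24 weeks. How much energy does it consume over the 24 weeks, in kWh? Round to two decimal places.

Runtime = 5 h/week × 24 weeks = 120 h
Energy = 1.25 kW × 120 h = 150 kWh

150.00 kWh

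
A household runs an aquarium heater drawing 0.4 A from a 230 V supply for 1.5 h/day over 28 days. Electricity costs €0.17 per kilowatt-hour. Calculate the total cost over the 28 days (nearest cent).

€0.66

Power = 0.4 A × 230 V = 92 W = 0.092 kW
Runtime = 1.5 h/day × 28 days = 42 h
Energy = 0.092 kW × 42 h = 3.864 kWh
Cost = 3.864 kWh × €0.17/kWh = €0.66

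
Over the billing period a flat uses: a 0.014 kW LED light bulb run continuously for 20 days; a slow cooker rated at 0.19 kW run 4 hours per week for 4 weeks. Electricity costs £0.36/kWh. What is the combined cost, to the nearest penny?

LED light bulb: Runtime = 24 h × 20 = 480 h
LED light bulb: 0.014 kW × 480 h = 6.72 kWh
slow cooker: Runtime = 4 h/week × 4 weeks = 16 h
slow cooker: 0.19 kW × 16 h = 3.04 kWh
Total energy = 9.76 kWh
Cost = 9.76 × £0.36 = £3.51

£3.51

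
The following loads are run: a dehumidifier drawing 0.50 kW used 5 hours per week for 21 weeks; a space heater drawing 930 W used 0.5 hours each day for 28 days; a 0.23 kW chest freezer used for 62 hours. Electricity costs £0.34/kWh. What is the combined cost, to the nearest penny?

dehumidifier: Runtime = 5 h/week × 21 weeks = 105 h
dehumidifier: 0.5 kW × 105 h = 52.5 kWh
space heater: Runtime = 0.5 h/day × 28 days = 14 h
space heater: 0.93 kW × 14 h = 13.02 kWh
chest freezer: 0.23 kW × 62 h = 14.26 kWh
Total energy = 79.78 kWh
Cost = 79.78 × £0.34 = £27.13

£27.13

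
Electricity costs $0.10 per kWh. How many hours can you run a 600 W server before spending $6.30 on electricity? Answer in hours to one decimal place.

Energy available = $6.30 ÷ $0.10/kWh = 63 kWh
Hours = 63 kWh ÷ 0.6 kW = 105.0 h

105.0 h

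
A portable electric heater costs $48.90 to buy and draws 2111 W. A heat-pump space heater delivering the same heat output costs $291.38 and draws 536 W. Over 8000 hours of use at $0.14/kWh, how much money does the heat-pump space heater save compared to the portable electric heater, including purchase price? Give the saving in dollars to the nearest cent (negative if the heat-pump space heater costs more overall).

$1521.52

portable electric heater: $48.90 + (2111/1000) kW × 8000 h × $0.14 = $48.90 + $2364.32 = $2413.22
heat-pump space heater: $291.38 + (536/1000) kW × 8000 h × $0.14 = $291.38 + $600.32 = $891.7
Saving = $2413.22 − $891.7 = $1521.52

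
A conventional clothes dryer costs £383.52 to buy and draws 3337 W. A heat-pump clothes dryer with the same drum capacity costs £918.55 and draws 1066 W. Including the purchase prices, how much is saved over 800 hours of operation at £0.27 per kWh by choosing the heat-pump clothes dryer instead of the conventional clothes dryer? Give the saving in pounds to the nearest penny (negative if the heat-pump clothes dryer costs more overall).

conventional clothes dryer: £383.52 + (3337/1000) kW × 800 h × £0.27 = £383.52 + £720.792 = £1104.312
heat-pump clothes dryer: £918.55 + (1066/1000) kW × 800 h × £0.27 = £918.55 + £230.256 = £1148.806
Saving = £1104.312 − £1148.806 = −£44.494 → -£44.49

-£44.49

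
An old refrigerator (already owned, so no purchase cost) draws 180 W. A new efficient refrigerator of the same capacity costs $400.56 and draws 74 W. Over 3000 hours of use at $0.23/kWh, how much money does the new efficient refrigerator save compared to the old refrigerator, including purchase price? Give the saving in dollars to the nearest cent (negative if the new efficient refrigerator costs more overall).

-$327.42

old refrigerator: $0.00 + (180/1000) kW × 3000 h × $0.23 = $0.00 + $124.2 = $124.2
new efficient refrigerator: $400.56 + (74/1000) kW × 3000 h × $0.23 = $400.56 + $51.06 = $451.62
Saving = $124.2 − $451.62 = −$327.42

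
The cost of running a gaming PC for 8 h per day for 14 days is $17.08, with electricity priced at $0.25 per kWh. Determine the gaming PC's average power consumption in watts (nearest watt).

610 W

Energy = $17.08 ÷ $0.25/kWh = 68.32 kWh
Runtime = 8 h/day × 14 days = 112 h
Power = 68.32 kWh ÷ 112 h = 0.61 kW = 610 W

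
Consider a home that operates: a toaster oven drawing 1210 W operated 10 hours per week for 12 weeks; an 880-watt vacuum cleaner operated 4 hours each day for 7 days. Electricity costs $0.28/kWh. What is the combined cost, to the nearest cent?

$47.56

toaster oven: Runtime = 10 h/week × 12 weeks = 120 h
toaster oven: 1.21 kW × 120 h = 145.2 kWh
vacuum cleaner: Runtime = 4 h/day × 7 days = 28 h
vacuum cleaner: 0.88 kW × 28 h = 24.64 kWh
Total energy = 169.84 kWh
Cost = 169.84 × $0.28 = $47.56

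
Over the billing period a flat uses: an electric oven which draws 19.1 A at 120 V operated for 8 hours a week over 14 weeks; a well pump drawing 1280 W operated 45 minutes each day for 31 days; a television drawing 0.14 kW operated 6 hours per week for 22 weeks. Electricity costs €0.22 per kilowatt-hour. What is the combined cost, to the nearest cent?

electric oven: Power = 19.1 A × 120 V = 2292 W = 2.292 kW
electric oven: Runtime = 8 h/week × 14 weeks = 112 h
electric oven: 2.292 kW × 112 h = 256.704 kWh
well pump: Runtime = 45 min × 31 = 1395 min = 23.25 h
well pump: 1.28 kW × 23.25 h = 29.76 kWh
television: Runtime = 6 h/week × 22 weeks = 132 h
television: 0.14 kW × 132 h = 18.48 kWh
Total energy = 304.944 kWh
Cost = 304.944 × €0.22 = €67.09

€67.09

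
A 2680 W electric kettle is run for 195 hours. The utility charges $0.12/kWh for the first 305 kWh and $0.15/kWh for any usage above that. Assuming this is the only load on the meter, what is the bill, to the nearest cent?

Energy = 2.68 kW × 195 h = 522.6 kWh
Tier 1 (0–305 kWh): 305 × $0.12 = $36.6
Above 305 kWh: 217.6 × $0.15 = $32.64
Bill = $69.24

$69.24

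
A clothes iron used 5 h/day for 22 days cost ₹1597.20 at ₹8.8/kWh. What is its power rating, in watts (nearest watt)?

1650 W

Energy = ₹1597.20 ÷ ₹8.8/kWh = 181.5 kWh
Runtime = 5 h/day × 22 days = 110 h
Power = 181.5 kWh ÷ 110 h = 1.65 kW = 1650 W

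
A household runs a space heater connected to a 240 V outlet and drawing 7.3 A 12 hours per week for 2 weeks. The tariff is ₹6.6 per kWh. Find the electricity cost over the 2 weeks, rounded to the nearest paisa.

Power = 7.3 A × 240 V = 1752 W = 1.752 kW
Runtime = 12 h/week × 2 weeks = 24 h
Energy = 1.752 kW × 24 h = 42.048 kWh
Cost = 42.048 kWh × ₹6.6/kWh = ₹277.52

₹277.52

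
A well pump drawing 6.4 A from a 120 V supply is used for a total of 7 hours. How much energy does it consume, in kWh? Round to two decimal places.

Power = 6.4 A × 120 V = 768 W = 0.768 kW
Energy = 0.768 kW × 7 h = 5.376 kWh ≈ 5.38 kWh

5.38 kWh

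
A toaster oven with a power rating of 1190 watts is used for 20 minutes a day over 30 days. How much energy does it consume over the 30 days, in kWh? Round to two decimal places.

Runtime = 20 min × 30 = 600 min = 10 h
Energy = 1.19 kW × 10 h = 11.9 kWh

11.90 kWh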